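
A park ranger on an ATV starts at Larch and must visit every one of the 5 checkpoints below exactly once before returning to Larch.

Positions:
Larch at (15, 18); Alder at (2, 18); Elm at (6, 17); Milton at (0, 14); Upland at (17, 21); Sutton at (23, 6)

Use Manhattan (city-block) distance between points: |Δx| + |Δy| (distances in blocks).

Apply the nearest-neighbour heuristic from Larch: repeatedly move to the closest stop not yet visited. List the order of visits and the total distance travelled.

Larch → [Upland:5 / Elm:10 / Alder:13 / Milton:19 / Sutton:20] → Upland (5)
Upland → [Elm:15 / Alder:18 / Sutton:21 / Milton:24] → Elm (15)
Elm → [Alder:5 / Milton:9 / Sutton:28] → Alder (5)
Alder → [Milton:6 / Sutton:33] → Milton (6)
Milton → [Sutton:31] → Sutton (31)
Return Sutton→Larch: 20.
Total = 5 + 15 + 5 + 6 + 31 + 20 = 82.

Total distance 82 blocks via the nearest-neighbour route Larch → Upland → Elm → Alder → Milton → Sutton → Larch.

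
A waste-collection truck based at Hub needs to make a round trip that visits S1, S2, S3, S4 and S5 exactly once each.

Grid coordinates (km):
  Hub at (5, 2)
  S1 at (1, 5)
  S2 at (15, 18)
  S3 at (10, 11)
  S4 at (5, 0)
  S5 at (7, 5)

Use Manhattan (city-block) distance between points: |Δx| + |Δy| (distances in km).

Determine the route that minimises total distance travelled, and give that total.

Shortest round trip = 64 km.

Hub→S1→S2→S3→S4→S5→Hub: 7+27+12+16+7+5 = 74
Hub→S1→S2→S3→S5→S4→Hub: 7+27+12+9+7+2 = 64
Hub→S1→S2→S4→S3→S5→Hub: 7+27+28+16+9+5 = 92
Hub→S1→S2→S4→S5→S3→Hub: 7+27+28+7+9+14 = 92
Hub→S1→S2→S5→S3→S4→Hub: 7+27+21+9+16+2 = 82
Hub→S1→S2→S5→S4→S3→Hub: 7+27+21+7+16+14 = 92
Hub→S1→S3→S2→S4→S5→Hub: 7+15+12+28+7+5 = 74
Hub→S1→S3→S2→S5→S4→Hub: 7+15+12+21+7+2 = 64
Hub→S1→S3→S4→S2→S5→Hub: 7+15+16+28+21+5 = 92
Hub→S1→S3→S4→S5→S2→Hub: 7+15+16+7+21+26 = 92
Hub→S1→S3→S5→S2→S4→Hub: 7+15+9+21+28+2 = 82
Hub→S1→S3→S5→S4→S2→Hub: 7+15+9+7+28+26 = 92
Hub→S1→S4→S2→S3→S5→Hub: 7+9+28+12+9+5 = 70
Hub→S1→S4→S2→S5→S3→Hub: 7+9+28+21+9+14 = 88
… (46 more)
The minimum is 64.
One optimal route: Hub → S1 → S2 → S3 → S5 → S4 → Hub (or its reverse).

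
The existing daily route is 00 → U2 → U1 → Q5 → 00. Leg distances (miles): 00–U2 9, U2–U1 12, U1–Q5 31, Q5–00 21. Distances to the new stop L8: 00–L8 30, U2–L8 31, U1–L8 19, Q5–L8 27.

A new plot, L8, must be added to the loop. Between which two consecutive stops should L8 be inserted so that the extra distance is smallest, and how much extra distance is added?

Insertion cost between consecutive stops i–j is d(i,L8) + d(L8,j) − d(i,j):
  between 00 and U2: 30 + 31 − 9 = 52
  between U2 and U1: 31 + 19 − 12 = 38
  between U1 and Q5: 19 + 27 − 31 = 15
  between Q5 and 00: 27 + 30 − 21 = 36
Cheapest insertion is between U1 and Q5, adding 15.
New total = 73 + 15 = 88.

+15 miles — insert L8 between U1 and Q5.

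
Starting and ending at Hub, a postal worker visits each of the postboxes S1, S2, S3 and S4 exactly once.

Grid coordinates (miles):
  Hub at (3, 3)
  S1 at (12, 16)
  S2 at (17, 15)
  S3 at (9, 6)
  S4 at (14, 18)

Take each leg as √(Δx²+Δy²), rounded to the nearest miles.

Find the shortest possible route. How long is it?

With 4 stops there are 4!/2 = 12 distinct round trips (a route and its reverse cost the same).
Hub-S1-S2-S3-S4-Hub: 16+5+12+13+19 = 65
Hub-S1-S2-S4-S3-Hub: 16+5+4+13+7 = 45
Hub-S1-S3-S2-S4-Hub: 16+10+12+4+19 = 61
Hub-S1-S3-S4-S2-Hub: 16+10+13+4+18 = 61
Hub-S1-S4-S2-S3-Hub: 16+3+4+12+7 = 42
Hub-S1-S4-S3-S2-Hub: 16+3+13+12+18 = 62
Hub-S2-S1-S3-S4-Hub: 18+5+10+13+19 = 65
Hub-S2-S1-S4-S3-Hub: 18+5+3+13+7 = 46
Hub-S2-S3-S1-S4-Hub: 18+12+10+3+19 = 62
Hub-S2-S4-S1-S3-Hub: 18+4+3+10+7 = 42
Hub-S3-S1-S2-S4-Hub: 7+10+5+4+19 = 45
Hub-S3-S2-S1-S4-Hub: 7+12+5+3+19 = 46
The minimum is 42.
One optimal route: Hub → S1 → S4 → S2 → S3 → Hub (or its reverse).

42 miles — the shortest possible round trip.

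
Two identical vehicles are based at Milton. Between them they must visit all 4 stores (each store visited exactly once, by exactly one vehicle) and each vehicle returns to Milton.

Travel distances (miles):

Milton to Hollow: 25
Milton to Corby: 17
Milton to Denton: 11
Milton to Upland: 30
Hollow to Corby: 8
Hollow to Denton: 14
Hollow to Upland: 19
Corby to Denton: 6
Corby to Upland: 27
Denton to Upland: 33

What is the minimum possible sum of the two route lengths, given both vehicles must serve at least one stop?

Check every non-empty split of the stops between the two vehicles; for each half take its own optimal tour:
  {Hollow} + {Corby, Denton, Upland}: 50 + 74 = 124
  {Corby} + {Hollow, Denton, Upland}: 34 + 74 = 108
  {Hollow, Corby} + {Denton, Upland}: 50 + 74 = 124
  {Denton} + {Hollow, Corby, Upland}: 22 + 74 = 96
  {Hollow, Denton} + {Corby, Upland}: 50 + 74 = 124
  {Corby, Denton} + {Hollow, Upland}: 34 + 74 = 108
  … (7 splits in total)
Best: vehicle 1 Milton → Denton → Milton = 22; vehicle 2 Milton → Corby → Hollow → Upland → Milton = 74; combined 96.

Minimum combined distance: 96 miles.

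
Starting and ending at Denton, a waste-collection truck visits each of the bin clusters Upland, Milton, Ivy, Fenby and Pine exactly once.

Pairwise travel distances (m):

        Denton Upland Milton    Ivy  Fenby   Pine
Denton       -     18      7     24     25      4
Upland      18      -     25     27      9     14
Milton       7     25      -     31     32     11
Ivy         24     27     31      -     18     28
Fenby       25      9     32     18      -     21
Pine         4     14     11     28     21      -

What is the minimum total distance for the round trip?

With 5 stops there are 5!/2 = 60 distinct round trips (a route and its reverse cost the same).
Denton - Upland - Milton - Ivy - Fenby - Pine - Denton: 18+25+31+18+21+4 = 117
Denton - Upland - Milton - Ivy - Pine - Fenby - Denton: 18+25+31+28+21+25 = 148
Denton - Upland - Milton - Fenby - Ivy - Pine - Denton: 18+25+32+18+28+4 = 125
Denton - Upland - Milton - Fenby - Pine - Ivy - Denton: 18+25+32+21+28+24 = 148
Denton - Upland - Milton - Pine - Ivy - Fenby - Denton: 18+25+11+28+18+25 = 125
Denton - Upland - Milton - Pine - Fenby - Ivy - Denton: 18+25+11+21+18+24 = 117
Denton - Upland - Ivy - Milton - Fenby - Pine - Denton: 18+27+31+32+21+4 = 133
Denton - Upland - Ivy - Milton - Pine - Fenby - Denton: 18+27+31+11+21+25 = 133
Denton - Upland - Ivy - Fenby - Milton - Pine - Denton: 18+27+18+32+11+4 = 110
Denton - Upland - Ivy - Fenby - Pine - Milton - Denton: 18+27+18+21+11+7 = 102
Denton - Upland - Ivy - Pine - Milton - Fenby - Denton: 18+27+28+11+32+25 = 141
Denton - Upland - Ivy - Pine - Fenby - Milton - Denton: 18+27+28+21+32+7 = 133
Denton - Upland - Fenby - Milton - Ivy - Pine - Denton: 18+9+32+31+28+4 = 122
Denton - Upland - Fenby - Milton - Pine - Ivy - Denton: 18+9+32+11+28+24 = 122
… (46 more)
Denton - Milton - Ivy - Fenby - Upland - Pine - Denton: 7+31+18+9+14+4 = 83  ← best
The minimum is 83.
One optimal route: Denton → Milton → Ivy → Fenby → Upland → Pine → Denton (or its reverse).

Shortest round trip = 83 m.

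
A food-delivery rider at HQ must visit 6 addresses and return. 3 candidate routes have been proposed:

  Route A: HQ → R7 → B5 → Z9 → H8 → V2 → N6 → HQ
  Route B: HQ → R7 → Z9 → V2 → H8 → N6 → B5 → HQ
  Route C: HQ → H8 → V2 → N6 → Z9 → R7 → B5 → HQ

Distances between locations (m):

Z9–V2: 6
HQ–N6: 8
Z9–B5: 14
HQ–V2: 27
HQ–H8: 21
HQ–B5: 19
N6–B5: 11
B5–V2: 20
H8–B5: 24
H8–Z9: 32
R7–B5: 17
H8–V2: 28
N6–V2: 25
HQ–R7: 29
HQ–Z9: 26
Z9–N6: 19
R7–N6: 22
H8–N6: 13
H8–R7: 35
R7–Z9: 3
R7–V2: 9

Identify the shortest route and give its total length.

109 m — Route B is the shortest.

Route A: 29 + 17 + 14 + 32 + 28 + 25 + 8 = 153
Route B: 29 + 3 + 6 + 28 + 13 + 11 + 19 = 109
Route C: 21 + 28 + 25 + 19 + 3 + 17 + 19 = 132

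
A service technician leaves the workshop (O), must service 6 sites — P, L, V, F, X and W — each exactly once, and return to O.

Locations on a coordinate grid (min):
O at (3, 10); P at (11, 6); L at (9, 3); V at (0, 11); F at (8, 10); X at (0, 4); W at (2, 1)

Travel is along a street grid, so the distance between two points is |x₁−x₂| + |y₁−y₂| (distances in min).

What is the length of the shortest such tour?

42 min — the shortest possible round trip.

O-P-L-V-F-X-W-O: 12+5+17+9+14+5+10 = 72
O-P-L-V-F-W-X-O: 12+5+17+9+15+5+9 = 72
O-P-L-V-X-F-W-O: 12+5+17+7+14+15+10 = 80
O-P-L-V-X-W-F-O: 12+5+17+7+5+15+5 = 66
O-P-L-V-W-F-X-O: 12+5+17+12+15+14+9 = 84
O-P-L-V-W-X-F-O: 12+5+17+12+5+14+5 = 70
O-P-L-F-V-X-W-O: 12+5+8+9+7+5+10 = 56
O-P-L-F-V-W-X-O: 12+5+8+9+12+5+9 = 60
… (352 more)
O-V-X-W-L-P-F-O: 4+7+5+9+5+7+5 = 42  ← best
The minimum is 42.
One optimal route: O → V → X → W → L → P → F → O (or its reverse).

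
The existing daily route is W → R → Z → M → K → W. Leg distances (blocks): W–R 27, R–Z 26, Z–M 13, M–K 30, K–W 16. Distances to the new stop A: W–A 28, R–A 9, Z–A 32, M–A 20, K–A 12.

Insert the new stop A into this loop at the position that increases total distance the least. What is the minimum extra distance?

Insertion cost between consecutive stops i–j is d(i,A) + d(A,j) − d(i,j):
  between W and R: 28 + 9 − 27 = 10
  between R and Z: 9 + 32 − 26 = 15
  between Z and M: 32 + 20 − 13 = 39
  between M and K: 20 + 12 − 30 = 2
  between K and W: 12 + 28 − 16 = 24
Cheapest insertion is between M and K, adding 2.
New total = 112 + 2 = 114.

Adding 2 blocks by placing A on the M–K leg.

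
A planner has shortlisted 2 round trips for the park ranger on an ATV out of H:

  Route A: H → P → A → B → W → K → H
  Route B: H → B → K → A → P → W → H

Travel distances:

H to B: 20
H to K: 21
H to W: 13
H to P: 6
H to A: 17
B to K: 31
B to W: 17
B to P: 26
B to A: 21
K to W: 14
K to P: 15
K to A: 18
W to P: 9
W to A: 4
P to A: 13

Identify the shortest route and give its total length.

Shortest is Route A, total 92.

Route A: 6 + 13 + 21 + 17 + 14 + 21 = 92
Route B: 20 + 31 + 18 + 13 + 9 + 13 = 104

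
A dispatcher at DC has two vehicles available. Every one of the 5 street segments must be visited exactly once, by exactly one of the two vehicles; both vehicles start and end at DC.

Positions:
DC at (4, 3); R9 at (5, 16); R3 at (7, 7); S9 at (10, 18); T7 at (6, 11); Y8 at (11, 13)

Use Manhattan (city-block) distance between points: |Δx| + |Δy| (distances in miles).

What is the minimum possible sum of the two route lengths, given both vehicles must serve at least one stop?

Minimum combined distance: 58 miles.

Try each way of splitting the stops between the two vehicles (each non-empty) and, for each split, find the best tour for each vehicle:
  {R9} + {R3, S9, T7, Y8}: 28 + 44 = 72
  {R3} + {R9, S9, T7, Y8}: 14 + 44 = 58
  {R9, R3} + {S9, T7, Y8}: 32 + 44 = 76
  {S9} + {R9, R3, T7, Y8}: 42 + 42 = 84
  {R9, S9} + {R3, T7, Y8}: 42 + 34 = 76
  {R3, S9} + {R9, T7, Y8}: 42 + 40 = 82
  … (15 splits in total)
Best: vehicle 1 DC → R3 → DC = 14; vehicle 2 DC → R9 → S9 → Y8 → T7 → DC = 44; combined 58.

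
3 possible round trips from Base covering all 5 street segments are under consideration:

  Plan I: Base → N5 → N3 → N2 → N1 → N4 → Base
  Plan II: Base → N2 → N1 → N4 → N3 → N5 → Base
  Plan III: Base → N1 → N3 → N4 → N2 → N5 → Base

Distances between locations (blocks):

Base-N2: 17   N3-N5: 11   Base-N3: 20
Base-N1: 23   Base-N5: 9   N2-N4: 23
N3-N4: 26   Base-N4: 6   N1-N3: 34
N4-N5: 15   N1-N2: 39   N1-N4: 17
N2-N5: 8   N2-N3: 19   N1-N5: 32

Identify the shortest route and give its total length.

Shortest is Plan I, total 101 blocks.

Plan I: 9 + 11 + 19 + 39 + 17 + 6 = 101
Plan II: 17 + 39 + 17 + 26 + 11 + 9 = 119
Plan III: 23 + 34 + 26 + 23 + 8 + 9 = 123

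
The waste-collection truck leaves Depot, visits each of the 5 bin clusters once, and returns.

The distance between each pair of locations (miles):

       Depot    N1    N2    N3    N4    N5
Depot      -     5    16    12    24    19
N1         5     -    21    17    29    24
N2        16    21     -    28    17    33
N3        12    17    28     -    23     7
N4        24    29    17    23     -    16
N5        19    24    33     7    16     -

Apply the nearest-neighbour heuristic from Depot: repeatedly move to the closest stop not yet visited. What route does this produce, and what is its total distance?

From Depot: distances to unvisited — N1=5, N3=12, N2=16, N5=19, N4=24. Nearest is N1 (5).
From N1: distances to unvisited — N3=17, N2=21, N5=24, N4=29. Nearest is N3 (17).
From N3: distances to unvisited — N5=7, N4=23, N2=28. Nearest is N5 (7).
From N5: distances to unvisited — N4=16, N2=33. Nearest is N4 (16).
From N4: distances to unvisited — N2=17. Nearest is N2 (17).
Return N2→Depot: 16.
Total = 5 + 17 + 7 + 16 + 17 + 16 = 78.

Nearest-neighbour total = 78 miles; route Depot → N1 → N3 → N5 → N4 → N2 → Depot.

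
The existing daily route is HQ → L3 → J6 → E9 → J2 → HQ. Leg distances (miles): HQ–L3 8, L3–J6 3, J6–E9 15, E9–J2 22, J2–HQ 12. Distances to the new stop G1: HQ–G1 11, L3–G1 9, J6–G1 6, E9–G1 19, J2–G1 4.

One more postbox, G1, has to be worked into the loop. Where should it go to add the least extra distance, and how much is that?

Minimum extra distance: 1 miles, inserting G1 between E9 and J2.

Insertion cost between consecutive stops i–j is d(i,G1) + d(G1,j) − d(i,j):
  between HQ and L3: 11 + 9 − 8 = 12
  between L3 and J6: 9 + 6 − 3 = 12
  between J6 and E9: 6 + 19 − 15 = 10
  between E9 and J2: 19 + 4 − 22 = 1
  between J2 and HQ: 4 + 11 − 12 = 3
Cheapest insertion is between E9 and J2, adding 1.
New total = 60 + 1 = 61.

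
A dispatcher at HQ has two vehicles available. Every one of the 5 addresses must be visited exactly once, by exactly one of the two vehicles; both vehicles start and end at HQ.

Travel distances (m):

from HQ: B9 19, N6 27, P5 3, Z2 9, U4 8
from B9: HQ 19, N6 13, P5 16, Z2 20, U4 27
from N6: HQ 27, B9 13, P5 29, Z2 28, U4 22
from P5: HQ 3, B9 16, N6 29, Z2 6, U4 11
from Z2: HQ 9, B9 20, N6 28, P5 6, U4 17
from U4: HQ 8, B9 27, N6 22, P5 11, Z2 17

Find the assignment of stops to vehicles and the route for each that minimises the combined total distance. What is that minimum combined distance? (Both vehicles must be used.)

78 m — the smallest possible combined total.

Check every non-empty split of the stops between the two vehicles; for each half take its own optimal tour:
  {B9} + {N6, P5, Z2, U4}: 38 + 67 = 105
  {N6} + {B9, P5, Z2, U4}: 54 + 64 = 118
  {B9, N6} + {P5, Z2, U4}: 59 + 34 = 93
  {P5} + {B9, N6, Z2, U4}: 6 + 72 = 78
  {B9, P5} + {N6, Z2, U4}: 38 + 67 = 105
  {N6, P5} + {B9, Z2, U4}: 59 + 64 = 123
  … (15 splits in total)
Best: vehicle 1 HQ → P5 → HQ = 6; vehicle 2 HQ → Z2 → B9 → N6 → U4 → HQ = 72; combined 78.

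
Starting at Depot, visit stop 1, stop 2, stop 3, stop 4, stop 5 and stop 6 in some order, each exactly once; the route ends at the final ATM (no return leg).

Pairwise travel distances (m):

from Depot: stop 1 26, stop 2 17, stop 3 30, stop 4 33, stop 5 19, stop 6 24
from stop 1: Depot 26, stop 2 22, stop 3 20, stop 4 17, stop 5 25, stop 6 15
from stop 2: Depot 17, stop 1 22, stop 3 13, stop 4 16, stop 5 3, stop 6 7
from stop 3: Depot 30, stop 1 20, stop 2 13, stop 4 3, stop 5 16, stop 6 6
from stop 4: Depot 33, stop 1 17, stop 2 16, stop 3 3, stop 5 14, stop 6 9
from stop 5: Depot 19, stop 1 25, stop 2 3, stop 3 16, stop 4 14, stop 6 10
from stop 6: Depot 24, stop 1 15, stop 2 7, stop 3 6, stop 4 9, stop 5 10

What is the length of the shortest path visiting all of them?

There are 6! = 720 possible orderings.
Depot → stop 1 → stop 2 → stop 3 → stop 4 → stop 5 → stop 6: 26+22+13+3+14+10 = 88
Depot → stop 1 → stop 2 → stop 3 → stop 4 → stop 6 → stop 5: 26+22+13+3+9+10 = 83
Depot → stop 1 → stop 2 → stop 3 → stop 5 → stop 4 → stop 6: 26+22+13+16+14+9 = 100
Depot → stop 1 → stop 2 → stop 3 → stop 5 → stop 6 → stop 4: 26+22+13+16+10+9 = 96
Depot → stop 1 → stop 2 → stop 3 → stop 6 → stop 4 → stop 5: 26+22+13+6+9+14 = 90
Depot → stop 1 → stop 2 → stop 3 → stop 6 → stop 5 → stop 4: 26+22+13+6+10+14 = 91
Depot → stop 1 → stop 2 → stop 4 → stop 3 → stop 5 → stop 6: 26+22+16+3+16+10 = 93
Depot → stop 1 → stop 2 → stop 4 → stop 3 → stop 6 → stop 5: 26+22+16+3+6+10 = 83
… (712 more)
Depot → stop 5 → stop 2 → stop 6 → stop 3 → stop 4 → stop 1: 19+3+7+6+3+17 = 55  ← best
The minimum is 55.
One shortest path: Depot → stop 5 → stop 2 → stop 6 → stop 3 → stop 4 → stop 1.

Shortest open route: 55 m.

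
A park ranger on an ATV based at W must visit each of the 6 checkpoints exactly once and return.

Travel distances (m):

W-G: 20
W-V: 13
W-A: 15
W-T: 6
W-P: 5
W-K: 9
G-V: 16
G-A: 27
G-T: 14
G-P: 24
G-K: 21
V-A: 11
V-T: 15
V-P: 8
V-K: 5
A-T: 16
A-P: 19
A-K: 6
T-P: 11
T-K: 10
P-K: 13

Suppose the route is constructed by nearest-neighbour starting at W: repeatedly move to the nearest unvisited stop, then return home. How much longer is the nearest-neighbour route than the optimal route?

From W: P=5, T=6, K=9, V=13, A=15, G=20 → choose P (5).
From P: V=8, T=11, K=13, A=19, G=24 → choose V (8).
From V: K=5, A=11, T=15, G=16 → choose K (5).
From K: A=6, T=10, G=21 → choose A (6).
From A: T=16, G=27 → choose T (16).
From T: G=14 → choose G (14).
NN route W → P → V → K → A → T → G → W costs 74.
Optimal: W → T → G → V → A → K → P → W costs 71 (by enumerating all 360 distinct tours).
Excess = 74 − 71 = 3.

The nearest-neighbour route is 3 m longer than optimal.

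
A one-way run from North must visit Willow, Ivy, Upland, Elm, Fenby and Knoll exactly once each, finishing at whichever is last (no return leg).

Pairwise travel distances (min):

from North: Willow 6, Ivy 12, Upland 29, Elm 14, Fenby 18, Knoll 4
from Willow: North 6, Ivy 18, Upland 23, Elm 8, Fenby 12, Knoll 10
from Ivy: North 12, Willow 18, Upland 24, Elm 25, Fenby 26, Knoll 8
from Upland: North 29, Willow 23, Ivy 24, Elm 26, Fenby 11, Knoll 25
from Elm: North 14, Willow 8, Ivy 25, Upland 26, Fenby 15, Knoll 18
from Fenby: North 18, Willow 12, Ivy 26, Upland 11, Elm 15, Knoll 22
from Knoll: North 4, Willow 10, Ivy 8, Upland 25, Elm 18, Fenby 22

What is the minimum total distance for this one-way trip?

There are 6! = 720 possible orderings.
North - Willow - Ivy - Upland - Elm - Fenby - Knoll: 6+18+24+26+15+22 = 111
North - Willow - Ivy - Upland - Elm - Knoll - Fenby: 6+18+24+26+18+22 = 114
North - Willow - Ivy - Upland - Fenby - Elm - Knoll: 6+18+24+11+15+18 = 92
North - Willow - Ivy - Upland - Fenby - Knoll - Elm: 6+18+24+11+22+18 = 99
North - Willow - Ivy - Upland - Knoll - Elm - Fenby: 6+18+24+25+18+15 = 106
North - Willow - Ivy - Upland - Knoll - Fenby - Elm: 6+18+24+25+22+15 = 110
North - Willow - Ivy - Elm - Upland - Fenby - Knoll: 6+18+25+26+11+22 = 108
North - Willow - Ivy - Elm - Upland - Knoll - Fenby: 6+18+25+26+25+22 = 122
… (712 more)
North - Ivy - Knoll - Willow - Elm - Fenby - Upland: 12+8+10+8+15+11 = 64  ← best
The minimum is 64.
One shortest path: North → Ivy → Knoll → Willow → Elm → Fenby → Upland.

64 min — the minimum one-way total.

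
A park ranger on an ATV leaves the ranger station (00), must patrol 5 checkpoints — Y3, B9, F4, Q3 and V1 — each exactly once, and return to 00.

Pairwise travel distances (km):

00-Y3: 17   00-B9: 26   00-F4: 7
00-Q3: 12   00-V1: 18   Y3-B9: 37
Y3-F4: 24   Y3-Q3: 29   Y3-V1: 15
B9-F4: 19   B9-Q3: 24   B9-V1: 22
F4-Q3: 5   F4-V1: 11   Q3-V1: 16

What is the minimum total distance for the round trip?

00 → Y3 → B9 → F4 → Q3 → V1 → 00: 17+37+19+5+16+18 = 112
00 → Y3 → B9 → F4 → V1 → Q3 → 00: 17+37+19+11+16+12 = 112
00 → Y3 → B9 → Q3 → F4 → V1 → 00: 17+37+24+5+11+18 = 112
00 → Y3 → B9 → Q3 → V1 → F4 → 00: 17+37+24+16+11+7 = 112
00 → Y3 → B9 → V1 → F4 → Q3 → 00: 17+37+22+11+5+12 = 104
00 → Y3 → B9 → V1 → Q3 → F4 → 00: 17+37+22+16+5+7 = 104
00 → Y3 → F4 → B9 → Q3 → V1 → 00: 17+24+19+24+16+18 = 118
00 → Y3 → F4 → B9 → V1 → Q3 → 00: 17+24+19+22+16+12 = 110
00 → Y3 → F4 → Q3 → B9 → V1 → 00: 17+24+5+24+22+18 = 110
00 → Y3 → F4 → Q3 → V1 → B9 → 00: 17+24+5+16+22+26 = 110
00 → Y3 → F4 → V1 → B9 → Q3 → 00: 17+24+11+22+24+12 = 110
00 → Y3 → F4 → V1 → Q3 → B9 → 00: 17+24+11+16+24+26 = 118
00 → Y3 → Q3 → B9 → F4 → V1 → 00: 17+29+24+19+11+18 = 118
00 → Y3 → Q3 → B9 → V1 → F4 → 00: 17+29+24+22+11+7 = 110
… (46 more)
00 → Y3 → V1 → B9 → F4 → Q3 → 00: 17+15+22+19+5+12 = 90  ← best
The minimum is 90.
One optimal route: 00 → Y3 → V1 → B9 → F4 → Q3 → 00 (or its reverse).

90 km — the shortest possible round trip.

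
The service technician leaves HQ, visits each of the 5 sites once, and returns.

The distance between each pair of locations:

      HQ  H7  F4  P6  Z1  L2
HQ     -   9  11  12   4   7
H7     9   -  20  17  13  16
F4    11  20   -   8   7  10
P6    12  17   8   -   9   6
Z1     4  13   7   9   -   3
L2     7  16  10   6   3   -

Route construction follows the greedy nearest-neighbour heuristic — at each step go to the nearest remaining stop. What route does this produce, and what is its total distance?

At HQ the remaining stops are Z1 4, L2 7, H7 9, F4 11, P6 12; go to Z1.
At Z1 the remaining stops are L2 3, F4 7, P6 9, H7 13; go to L2.
At L2 the remaining stops are P6 6, F4 10, H7 16; go to P6.
At P6 the remaining stops are F4 8, H7 17; go to F4.
At F4 the remaining stops are H7 20; go to H7.
Return H7→HQ: 9.
Total = 4 + 3 + 6 + 8 + 20 + 9 = 50.

Nearest-neighbour total = 50; route HQ → Z1 → L2 → P6 → F4 → H7 → HQ.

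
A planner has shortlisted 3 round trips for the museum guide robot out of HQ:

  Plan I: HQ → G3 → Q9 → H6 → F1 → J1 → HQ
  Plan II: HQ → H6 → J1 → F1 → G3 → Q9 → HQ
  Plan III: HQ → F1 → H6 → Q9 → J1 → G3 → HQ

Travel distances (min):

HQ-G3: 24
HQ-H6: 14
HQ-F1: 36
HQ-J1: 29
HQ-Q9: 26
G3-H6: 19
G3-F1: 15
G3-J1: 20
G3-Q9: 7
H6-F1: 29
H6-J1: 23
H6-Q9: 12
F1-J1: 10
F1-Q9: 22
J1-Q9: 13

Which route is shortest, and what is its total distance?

Plan I: 24 + 7 + 12 + 29 + 10 + 29 = 111
Plan II: 14 + 23 + 10 + 15 + 7 + 26 = 95
Plan III: 36 + 29 + 12 + 13 + 20 + 24 = 134

95 min — Plan II is the shortest.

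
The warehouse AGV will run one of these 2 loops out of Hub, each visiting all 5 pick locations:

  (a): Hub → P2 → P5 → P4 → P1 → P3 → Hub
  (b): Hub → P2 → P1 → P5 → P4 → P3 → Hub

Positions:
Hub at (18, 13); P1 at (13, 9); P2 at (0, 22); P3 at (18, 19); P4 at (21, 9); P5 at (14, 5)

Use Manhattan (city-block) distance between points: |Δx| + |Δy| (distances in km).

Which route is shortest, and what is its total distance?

(a): 27 + 31 + 11 + 8 + 15 + 6 = 98
(b): 27 + 26 + 5 + 11 + 13 + 6 = 88

Shortest is (b), total 88 km.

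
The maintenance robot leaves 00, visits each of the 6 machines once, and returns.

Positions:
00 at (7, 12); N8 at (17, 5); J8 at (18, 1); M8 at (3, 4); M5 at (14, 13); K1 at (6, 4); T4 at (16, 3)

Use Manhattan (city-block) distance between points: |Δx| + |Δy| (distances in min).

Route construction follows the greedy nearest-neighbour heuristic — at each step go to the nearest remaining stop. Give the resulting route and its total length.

Total distance 56 min via the nearest-neighbour route 00 → M5 → N8 → T4 → J8 → K1 → M8 → 00.

00 → [M5:8 / K1:9 / M8:12 / N8:17 / T4:18 / J8:22] → M5 (8)
M5 → [N8:11 / T4:12 / J8:16 / K1:17 / M8:20] → N8 (11)
N8 → [T4:3 / J8:5 / K1:12 / M8:15] → T4 (3)
T4 → [J8:4 / K1:11 / M8:14] → J8 (4)
J8 → [K1:15 / M8:18] → K1 (15)
K1 → [M8:3] → M8 (3)
Return M8→00: 12.
Total = 8 + 11 + 3 + 4 + 15 + 3 + 12 = 56.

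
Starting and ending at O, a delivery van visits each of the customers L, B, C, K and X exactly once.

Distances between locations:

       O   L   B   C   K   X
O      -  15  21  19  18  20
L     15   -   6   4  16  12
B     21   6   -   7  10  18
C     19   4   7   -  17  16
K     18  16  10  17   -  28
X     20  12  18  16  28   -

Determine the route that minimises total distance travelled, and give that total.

Minimum total distance: 71.

O - L - B - C - K - X - O: 15+6+7+17+28+20 = 93
O - L - B - C - X - K - O: 15+6+7+16+28+18 = 90
O - L - B - K - C - X - O: 15+6+10+17+16+20 = 84
O - L - B - K - X - C - O: 15+6+10+28+16+19 = 94
O - L - B - X - C - K - O: 15+6+18+16+17+18 = 90
O - L - B - X - K - C - O: 15+6+18+28+17+19 = 103
O - L - C - B - K - X - O: 15+4+7+10+28+20 = 84
O - L - C - B - X - K - O: 15+4+7+18+28+18 = 90
O - L - C - K - B - X - O: 15+4+17+10+18+20 = 84
O - L - C - K - X - B - O: 15+4+17+28+18+21 = 103
O - L - C - X - B - K - O: 15+4+16+18+10+18 = 81
O - L - C - X - K - B - O: 15+4+16+28+10+21 = 94
O - L - K - B - C - X - O: 15+16+10+7+16+20 = 84
O - L - K - B - X - C - O: 15+16+10+18+16+19 = 94
… (46 more)
O - K - B - C - L - X - O: 18+10+7+4+12+20 = 71  ← best
The minimum is 71.
One optimal route: O → K → B → C → L → X → O (or its reverse).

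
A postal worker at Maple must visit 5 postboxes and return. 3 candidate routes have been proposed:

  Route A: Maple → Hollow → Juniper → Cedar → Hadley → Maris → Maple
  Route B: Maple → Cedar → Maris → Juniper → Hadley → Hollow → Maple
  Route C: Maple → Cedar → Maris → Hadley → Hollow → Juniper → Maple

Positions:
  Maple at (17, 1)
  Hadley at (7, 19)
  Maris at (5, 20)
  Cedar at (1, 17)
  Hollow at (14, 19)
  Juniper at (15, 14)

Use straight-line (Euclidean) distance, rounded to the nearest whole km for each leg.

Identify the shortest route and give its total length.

Route A: 18 + 5 + 14 + 6 + 2 + 22 = 67
Route B: 23 + 5 + 12 + 9 + 7 + 18 = 74
Route C: 23 + 5 + 2 + 7 + 5 + 13 = 55

55 km — Route C is the shortest.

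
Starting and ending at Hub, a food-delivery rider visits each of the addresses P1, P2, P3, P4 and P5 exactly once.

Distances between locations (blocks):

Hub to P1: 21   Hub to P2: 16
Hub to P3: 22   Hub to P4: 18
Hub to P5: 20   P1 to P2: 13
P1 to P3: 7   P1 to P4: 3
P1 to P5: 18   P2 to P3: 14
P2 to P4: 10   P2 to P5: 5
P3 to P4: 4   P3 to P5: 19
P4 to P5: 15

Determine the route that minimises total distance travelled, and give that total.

67 blocks — the shortest possible round trip.

With 5 stops there are 5!/2 = 60 distinct round trips (a route and its reverse cost the same).
Hub-P1-P2-P3-P4-P5-Hub: 21+13+14+4+15+20 = 87
Hub-P1-P2-P3-P5-P4-Hub: 21+13+14+19+15+18 = 100
Hub-P1-P2-P4-P3-P5-Hub: 21+13+10+4+19+20 = 87
Hub-P1-P2-P4-P5-P3-Hub: 21+13+10+15+19+22 = 100
Hub-P1-P2-P5-P3-P4-Hub: 21+13+5+19+4+18 = 80
Hub-P1-P2-P5-P4-P3-Hub: 21+13+5+15+4+22 = 80
Hub-P1-P3-P2-P4-P5-Hub: 21+7+14+10+15+20 = 87
Hub-P1-P3-P2-P5-P4-Hub: 21+7+14+5+15+18 = 80
Hub-P1-P3-P4-P2-P5-Hub: 21+7+4+10+5+20 = 67
Hub-P1-P3-P4-P5-P2-Hub: 21+7+4+15+5+16 = 68
Hub-P1-P3-P5-P2-P4-Hub: 21+7+19+5+10+18 = 80
Hub-P1-P3-P5-P4-P2-Hub: 21+7+19+15+10+16 = 88
Hub-P1-P4-P2-P3-P5-Hub: 21+3+10+14+19+20 = 87
Hub-P1-P4-P2-P5-P3-Hub: 21+3+10+5+19+22 = 80
… (46 more)
The minimum is 67.
One optimal route: Hub → P1 → P3 → P4 → P2 → P5 → Hub (or its reverse).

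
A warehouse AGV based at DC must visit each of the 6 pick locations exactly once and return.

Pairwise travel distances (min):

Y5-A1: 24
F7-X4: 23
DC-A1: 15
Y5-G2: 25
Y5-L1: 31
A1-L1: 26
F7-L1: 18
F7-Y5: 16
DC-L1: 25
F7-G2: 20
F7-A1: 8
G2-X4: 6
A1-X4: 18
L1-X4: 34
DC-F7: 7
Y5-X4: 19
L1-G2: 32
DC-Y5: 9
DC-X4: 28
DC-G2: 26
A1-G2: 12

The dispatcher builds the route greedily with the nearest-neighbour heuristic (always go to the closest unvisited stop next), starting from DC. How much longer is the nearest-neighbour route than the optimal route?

11 min longer than the optimal tour.

DC: F7=7, Y5=9, A1=15, L1=25, G2=26, X4=28 ⇒ F7
F7: A1=8, Y5=16, L1=18, G2=20, X4=23 ⇒ A1
A1: G2=12, X4=18, Y5=24, L1=26 ⇒ G2
G2: X4=6, Y5=25, L1=32 ⇒ X4
X4: Y5=19, L1=34 ⇒ Y5
Y5: L1=31 ⇒ L1
NN route DC → F7 → A1 → G2 → X4 → Y5 → L1 → DC costs 108.
Optimal: DC → F7 → L1 → A1 → G2 → X4 → Y5 → DC costs 97 (by enumerating all 360 distinct tours).
Excess = 108 − 97 = 11.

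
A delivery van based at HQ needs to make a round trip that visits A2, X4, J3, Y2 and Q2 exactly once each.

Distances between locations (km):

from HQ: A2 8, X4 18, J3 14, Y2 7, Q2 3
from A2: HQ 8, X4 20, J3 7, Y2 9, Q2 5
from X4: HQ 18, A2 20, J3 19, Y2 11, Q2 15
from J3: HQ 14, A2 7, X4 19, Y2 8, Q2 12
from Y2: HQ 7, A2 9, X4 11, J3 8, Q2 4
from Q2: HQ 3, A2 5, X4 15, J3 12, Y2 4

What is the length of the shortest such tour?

With 5 stops there are 5!/2 = 60 distinct round trips (a route and its reverse cost the same).
HQ → A2 → X4 → J3 → Y2 → Q2 → HQ: 8+20+19+8+4+3 = 62
HQ → A2 → X4 → J3 → Q2 → Y2 → HQ: 8+20+19+12+4+7 = 70
HQ → A2 → X4 → Y2 → J3 → Q2 → HQ: 8+20+11+8+12+3 = 62
HQ → A2 → X4 → Y2 → Q2 → J3 → HQ: 8+20+11+4+12+14 = 69
HQ → A2 → X4 → Q2 → J3 → Y2 → HQ: 8+20+15+12+8+7 = 70
HQ → A2 → X4 → Q2 → Y2 → J3 → HQ: 8+20+15+4+8+14 = 69
HQ → A2 → J3 → X4 → Y2 → Q2 → HQ: 8+7+19+11+4+3 = 52
HQ → A2 → J3 → X4 → Q2 → Y2 → HQ: 8+7+19+15+4+7 = 60
HQ → A2 → J3 → Y2 → X4 → Q2 → HQ: 8+7+8+11+15+3 = 52
HQ → A2 → J3 → Y2 → Q2 → X4 → HQ: 8+7+8+4+15+18 = 60
HQ → A2 → J3 → Q2 → X4 → Y2 → HQ: 8+7+12+15+11+7 = 60
HQ → A2 → J3 → Q2 → Y2 → X4 → HQ: 8+7+12+4+11+18 = 60
HQ → A2 → Y2 → X4 → J3 → Q2 → HQ: 8+9+11+19+12+3 = 62
HQ → A2 → Y2 → X4 → Q2 → J3 → HQ: 8+9+11+15+12+14 = 69
… (46 more)
The minimum is 52.
One optimal route: HQ → A2 → J3 → X4 → Y2 → Q2 → HQ (or its reverse).

Shortest round trip = 52 km.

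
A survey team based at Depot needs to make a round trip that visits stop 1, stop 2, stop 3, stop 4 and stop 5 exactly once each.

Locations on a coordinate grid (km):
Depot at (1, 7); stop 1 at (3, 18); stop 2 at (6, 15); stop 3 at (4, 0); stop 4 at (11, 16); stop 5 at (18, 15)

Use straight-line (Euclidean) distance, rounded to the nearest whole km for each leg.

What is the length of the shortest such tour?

With 5 stops there are 5!/2 = 60 distinct round trips (a route and its reverse cost the same).
Depot→stop 1→stop 2→stop 3→stop 4→stop 5→Depot: 11+4+15+17+7+19 = 73
Depot→stop 1→stop 2→stop 3→stop 5→stop 4→Depot: 11+4+15+21+7+13 = 71
Depot→stop 1→stop 2→stop 4→stop 3→stop 5→Depot: 11+4+5+17+21+19 = 77
Depot→stop 1→stop 2→stop 4→stop 5→stop 3→Depot: 11+4+5+7+21+8 = 56
Depot→stop 1→stop 2→stop 5→stop 3→stop 4→Depot: 11+4+12+21+17+13 = 78
Depot→stop 1→stop 2→stop 5→stop 4→stop 3→Depot: 11+4+12+7+17+8 = 59
Depot→stop 1→stop 3→stop 2→stop 4→stop 5→Depot: 11+18+15+5+7+19 = 75
Depot→stop 1→stop 3→stop 2→stop 5→stop 4→Depot: 11+18+15+12+7+13 = 76
Depot→stop 1→stop 3→stop 4→stop 2→stop 5→Depot: 11+18+17+5+12+19 = 82
Depot→stop 1→stop 3→stop 4→stop 5→stop 2→Depot: 11+18+17+7+12+9 = 74
Depot→stop 1→stop 3→stop 5→stop 2→stop 4→Depot: 11+18+21+12+5+13 = 80
Depot→stop 1→stop 3→stop 5→stop 4→stop 2→Depot: 11+18+21+7+5+9 = 71
Depot→stop 1→stop 4→stop 2→stop 3→stop 5→Depot: 11+8+5+15+21+19 = 79
Depot→stop 1→stop 4→stop 2→stop 5→stop 3→Depot: 11+8+5+12+21+8 = 65
… (46 more)
The minimum is 56.
One optimal route: Depot → stop 1 → stop 2 → stop 4 → stop 5 → stop 3 → Depot (or its reverse).

Shortest round trip = 56 km.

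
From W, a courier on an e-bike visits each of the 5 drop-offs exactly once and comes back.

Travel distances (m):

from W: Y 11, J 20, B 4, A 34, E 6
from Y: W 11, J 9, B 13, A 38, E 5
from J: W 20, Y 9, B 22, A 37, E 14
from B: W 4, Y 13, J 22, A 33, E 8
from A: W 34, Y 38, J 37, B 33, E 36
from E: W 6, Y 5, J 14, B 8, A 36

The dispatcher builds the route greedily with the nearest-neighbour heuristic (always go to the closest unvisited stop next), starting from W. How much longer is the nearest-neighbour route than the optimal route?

W: B=4, E=6, Y=11, J=20, A=34 ⇒ B
B: E=8, Y=13, J=22, A=33 ⇒ E
E: Y=5, J=14, A=36 ⇒ Y
Y: J=9, A=38 ⇒ J
J: A=37 ⇒ A
NN route W → B → E → Y → J → A → W costs 97.
Optimal: W → B → A → J → Y → E → W costs 94 (by enumerating all 60 distinct tours).
Excess = 97 − 94 = 3.

Excess over optimum: 3 m.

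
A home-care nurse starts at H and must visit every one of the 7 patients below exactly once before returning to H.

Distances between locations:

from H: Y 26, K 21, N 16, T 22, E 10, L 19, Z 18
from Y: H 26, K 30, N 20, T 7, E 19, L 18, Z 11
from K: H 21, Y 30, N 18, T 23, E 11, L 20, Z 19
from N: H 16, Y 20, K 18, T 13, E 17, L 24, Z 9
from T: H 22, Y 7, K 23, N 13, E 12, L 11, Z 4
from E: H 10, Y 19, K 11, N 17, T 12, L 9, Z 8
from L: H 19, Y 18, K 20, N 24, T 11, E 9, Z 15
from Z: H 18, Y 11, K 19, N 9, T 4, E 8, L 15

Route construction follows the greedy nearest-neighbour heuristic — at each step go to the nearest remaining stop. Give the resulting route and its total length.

101 along H → E → Z → T → Y → L → K → N → H.

H → [E:10 / N:16 / Z:18 / L:19 / K:21 / T:22 / Y:26] → E (10)
E → [Z:8 / L:9 / K:11 / T:12 / N:17 / Y:19] → Z (8)
Z → [T:4 / N:9 / Y:11 / L:15 / K:19] → T (4)
T → [Y:7 / L:11 / N:13 / K:23] → Y (7)
Y → [L:18 / N:20 / K:30] → L (18)
L → [K:20 / N:24] → K (20)
K → [N:18] → N (18)
Return N→H: 16.
Total = 10 + 8 + 4 + 7 + 18 + 20 + 18 + 16 = 101.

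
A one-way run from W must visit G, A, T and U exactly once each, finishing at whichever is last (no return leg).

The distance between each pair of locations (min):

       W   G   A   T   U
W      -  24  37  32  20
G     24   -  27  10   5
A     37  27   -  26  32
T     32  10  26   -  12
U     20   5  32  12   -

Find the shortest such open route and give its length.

Minimum one-way distance = 61 min.

There are 4! = 24 possible orderings.
W→G→A→T→U: 24+27+26+12 = 89
W→G→A→U→T: 24+27+32+12 = 95
W→G→T→A→U: 24+10+26+32 = 92
W→G→T→U→A: 24+10+12+32 = 78
W→G→U→A→T: 24+5+32+26 = 87
W→G→U→T→A: 24+5+12+26 = 67
W→A→G→T→U: 37+27+10+12 = 86
W→A→G→U→T: 37+27+5+12 = 81
W→A→T→G→U: 37+26+10+5 = 78
W→A→T→U→G: 37+26+12+5 = 80
W→A→U→G→T: 37+32+5+10 = 84
W→A→U→T→G: 37+32+12+10 = 91
W→T→G→A→U: 32+10+27+32 = 101
W→T→G→U→A: 32+10+5+32 = 79
… (10 more)
W→U→G→T→A: 20+5+10+26 = 61  ← best
The minimum is 61.
One shortest path: W → U → G → T → A.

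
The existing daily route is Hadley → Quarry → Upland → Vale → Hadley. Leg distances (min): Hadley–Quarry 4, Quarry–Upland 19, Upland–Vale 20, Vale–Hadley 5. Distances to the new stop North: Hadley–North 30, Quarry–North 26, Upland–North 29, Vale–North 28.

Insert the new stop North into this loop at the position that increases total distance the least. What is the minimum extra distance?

Minimum extra distance: 36 min, inserting North between Quarry and Upland.

Insertion cost between consecutive stops i–j is d(i,North) + d(North,j) − d(i,j):
  between Hadley and Quarry: 30 + 26 − 4 = 52
  between Quarry and Upland: 26 + 29 − 19 = 36
  between Upland and Vale: 29 + 28 − 20 = 37
  between Vale and Hadley: 28 + 30 − 5 = 53
Cheapest insertion is between Quarry and Upland, adding 36.
New total = 48 + 36 = 84.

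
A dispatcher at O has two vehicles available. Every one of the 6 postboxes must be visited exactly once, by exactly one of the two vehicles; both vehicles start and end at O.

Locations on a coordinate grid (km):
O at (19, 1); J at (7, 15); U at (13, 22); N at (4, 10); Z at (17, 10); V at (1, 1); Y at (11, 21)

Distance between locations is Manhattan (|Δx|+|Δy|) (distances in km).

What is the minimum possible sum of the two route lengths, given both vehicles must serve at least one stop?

There are 2^5 − 1 = 31 ways to divide the 6 stops into two non-empty groups. For each, the best each vehicle can do is its own shortest tour through its group:
  {J} + {U, N, Z, V, Y}: 52 + 78 = 130
  {U} + {J, N, Z, V, Y}: 54 + 76 = 130
  {J, U} + {N, Z, V, Y}: 66 + 76 = 142
  {N} + {J, U, Z, V, Y}: 48 + 78 = 126
  {J, N} + {U, Z, V, Y}: 58 + 78 = 136
  {U, N} + {J, Z, V, Y}: 72 + 76 = 148
  … (31 splits in total)
  {Z} + {J, U, N, V, Y}: 22 + 78 = 100  ← best
Best: vehicle 1 O → Z → O = 22; vehicle 2 O → U → Y → J → N → V → O = 78; combined 100.

100 km — the smallest possible combined total.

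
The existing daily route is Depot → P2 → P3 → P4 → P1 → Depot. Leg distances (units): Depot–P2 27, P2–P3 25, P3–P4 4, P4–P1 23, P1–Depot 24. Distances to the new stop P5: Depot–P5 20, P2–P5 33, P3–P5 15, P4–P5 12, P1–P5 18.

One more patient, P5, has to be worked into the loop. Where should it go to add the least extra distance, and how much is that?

Insertion cost between consecutive stops i–j is d(i,P5) + d(P5,j) − d(i,j):
  between Depot and P2: 20 + 33 − 27 = 26
  between P2 and P3: 33 + 15 − 25 = 23
  between P3 and P4: 15 + 12 − 4 = 23
  between P4 and P1: 12 + 18 − 23 = 7
  between P1 and Depot: 18 + 20 − 24 = 14
Cheapest insertion is between P4 and P1, adding 7.
New total = 103 + 7 = 110.

+7 — insert P5 between P4 and P1.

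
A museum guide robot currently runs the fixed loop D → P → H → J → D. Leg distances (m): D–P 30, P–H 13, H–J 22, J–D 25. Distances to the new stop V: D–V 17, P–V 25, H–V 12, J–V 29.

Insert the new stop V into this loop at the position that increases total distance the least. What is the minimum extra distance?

Insertion cost between consecutive stops i–j is d(i,V) + d(V,j) − d(i,j):
  between D and P: 17 + 25 − 30 = 12
  between P and H: 25 + 12 − 13 = 24
  between H and J: 12 + 29 − 22 = 19
  between J and D: 29 + 17 − 25 = 21
Cheapest insertion is between D and P, adding 12.
New total = 90 + 12 = 102.

Minimum extra distance: 12 m, inserting V between D and P.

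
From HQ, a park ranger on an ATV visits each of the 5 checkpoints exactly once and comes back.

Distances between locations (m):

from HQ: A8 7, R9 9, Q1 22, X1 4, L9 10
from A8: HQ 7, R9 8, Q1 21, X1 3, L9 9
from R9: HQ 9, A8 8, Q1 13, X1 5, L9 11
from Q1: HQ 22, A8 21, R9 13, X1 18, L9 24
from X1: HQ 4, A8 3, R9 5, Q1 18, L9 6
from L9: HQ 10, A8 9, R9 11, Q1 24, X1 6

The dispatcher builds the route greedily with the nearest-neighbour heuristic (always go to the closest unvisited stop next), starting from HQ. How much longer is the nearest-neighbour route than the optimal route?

HQ: X1=4, A8=7, R9=9, L9=10, Q1=22 ⇒ X1
X1: A8=3, R9=5, L9=6, Q1=18 ⇒ A8
A8: R9=8, L9=9, Q1=21 ⇒ R9
R9: L9=11, Q1=13 ⇒ L9
L9: Q1=24 ⇒ Q1
NN route HQ → X1 → A8 → R9 → L9 → Q1 → HQ costs 72.
Optimal: HQ → A8 → R9 → Q1 → X1 → L9 → HQ costs 62 (by enumerating all 60 distinct tours).
Excess = 72 − 62 = 10.

10 m longer than the optimal tour.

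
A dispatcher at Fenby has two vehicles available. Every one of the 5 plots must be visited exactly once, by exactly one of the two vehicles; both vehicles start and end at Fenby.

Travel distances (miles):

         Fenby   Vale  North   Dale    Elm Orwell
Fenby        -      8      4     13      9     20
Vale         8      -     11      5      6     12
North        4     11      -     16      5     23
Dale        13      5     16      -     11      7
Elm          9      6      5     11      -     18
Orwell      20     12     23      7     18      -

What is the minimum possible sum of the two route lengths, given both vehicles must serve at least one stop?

55 miles — the smallest possible combined total.

Try each way of splitting the stops between the two vehicles (each non-empty) and, for each split, find the best tour for each vehicle:
  {Vale} + {North, Dale, Elm, Orwell}: 16 + 47 = 63
  {North} + {Vale, Dale, Elm, Orwell}: 8 + 47 = 55
  {Vale, North} + {Dale, Elm, Orwell}: 23 + 47 = 70
  {Dale} + {Vale, North, Elm, Orwell}: 26 + 47 = 73
  {Vale, Dale} + {North, Elm, Orwell}: 26 + 47 = 73
  {North, Dale} + {Vale, Elm, Orwell}: 33 + 47 = 80
  … (15 splits in total)
Best: vehicle 1 Fenby → North → Fenby = 8; vehicle 2 Fenby → Vale → Dale → Orwell → Elm → Fenby = 47; combined 55.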